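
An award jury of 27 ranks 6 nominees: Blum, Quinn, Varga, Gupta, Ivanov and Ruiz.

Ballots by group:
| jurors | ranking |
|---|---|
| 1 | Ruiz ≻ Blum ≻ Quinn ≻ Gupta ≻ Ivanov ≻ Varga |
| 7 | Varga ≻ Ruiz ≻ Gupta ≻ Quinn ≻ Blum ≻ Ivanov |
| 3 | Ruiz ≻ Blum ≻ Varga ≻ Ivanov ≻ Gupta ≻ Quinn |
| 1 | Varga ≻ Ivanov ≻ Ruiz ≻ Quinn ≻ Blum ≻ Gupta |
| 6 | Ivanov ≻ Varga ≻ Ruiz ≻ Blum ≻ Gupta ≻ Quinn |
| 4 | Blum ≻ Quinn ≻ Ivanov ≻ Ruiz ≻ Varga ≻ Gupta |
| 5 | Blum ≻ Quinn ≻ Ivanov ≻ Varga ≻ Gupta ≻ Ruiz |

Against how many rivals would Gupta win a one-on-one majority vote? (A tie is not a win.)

1

Gupta against each rival (27 jurors):
Gupta–Blum: Blum 20–7.
Gupta vs Quinn: Gupta, 16–11.
Gupta vs Varga: Gupta preferred on 1 ballot; Varga wins 26–1.
Gupta–Ivanov: Ivanov 19–8.
Gupta vs Ruiz: Gupta preferred on 5 ballots; Ruiz wins 22–5.
Gupta beats Quinn; loses to Blum, Varga, Ivanov, Ruiz — 1 pairwise win.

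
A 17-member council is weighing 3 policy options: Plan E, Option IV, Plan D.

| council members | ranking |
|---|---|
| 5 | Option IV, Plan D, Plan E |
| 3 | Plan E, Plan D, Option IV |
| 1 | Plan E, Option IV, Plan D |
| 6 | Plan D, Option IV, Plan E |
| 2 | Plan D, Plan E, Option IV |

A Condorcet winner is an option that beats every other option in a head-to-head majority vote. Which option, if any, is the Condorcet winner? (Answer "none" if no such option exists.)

Check each pair by majority over 17 ballots:
Plan E vs Option IV: Option IV wins 11–6.
Plan E–Plan D: Plan D 13–4.
Option IV–Plan D: Plan D 11–6.
Plan D defeats every rival head-to-head and is the Condorcet winner.

Plan D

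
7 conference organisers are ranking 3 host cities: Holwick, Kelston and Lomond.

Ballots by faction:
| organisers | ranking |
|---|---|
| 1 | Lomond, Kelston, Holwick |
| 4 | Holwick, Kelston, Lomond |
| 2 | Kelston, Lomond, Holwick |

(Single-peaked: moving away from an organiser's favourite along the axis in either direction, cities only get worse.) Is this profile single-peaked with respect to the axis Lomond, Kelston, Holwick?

Axis positions: Lomond=1, Kelston=2, Holwick=3.
Faction 1 (peak Lomond at position 1): ranking walks positions 1-2-3, expanding outward from the peak — single-peaked.
Faction 2 (peak Holwick at position 3): ranking walks positions 3-2-1, expanding outward from the peak — single-peaked.
Faction 3 (peak Kelston at position 2): ranking walks positions 2-1-3, expanding outward from the peak — single-peaked.
Every ranking is single-peaked on this axis.

yes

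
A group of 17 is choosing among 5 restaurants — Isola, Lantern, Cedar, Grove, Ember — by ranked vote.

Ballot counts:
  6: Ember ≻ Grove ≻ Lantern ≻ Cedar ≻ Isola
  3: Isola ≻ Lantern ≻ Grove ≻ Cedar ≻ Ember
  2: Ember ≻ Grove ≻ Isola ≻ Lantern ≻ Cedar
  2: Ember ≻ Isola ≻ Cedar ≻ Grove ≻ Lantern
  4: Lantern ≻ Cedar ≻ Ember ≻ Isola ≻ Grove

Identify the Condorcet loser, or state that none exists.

Head-to-head results (17 friends):
Isola vs Lantern: 7 to 10, Lantern.
Isola vs Cedar: 7 to 10, Cedar.
Isola–Grove: Isola 9–8.
Isola vs Ember: Ember, 14–3.
Lantern vs Cedar: Lantern preferred on 6+3+2+4 = 15 ballots; Lantern wins 15–2.
Lantern vs Grove: Grove wins 10–7.
Lantern vs Ember: Ember, 10–7.
Cedar vs Grove: Grove, 11–6.
Cedar–Ember: Ember 10–7.
Grove–Ember: Ember 14–3.
No restaurant is winless: Isola beats Grove; Lantern beats Isola; Cedar beats Isola; Grove beats Lantern; Ember beats Isola. There is no Condorcet loser.

none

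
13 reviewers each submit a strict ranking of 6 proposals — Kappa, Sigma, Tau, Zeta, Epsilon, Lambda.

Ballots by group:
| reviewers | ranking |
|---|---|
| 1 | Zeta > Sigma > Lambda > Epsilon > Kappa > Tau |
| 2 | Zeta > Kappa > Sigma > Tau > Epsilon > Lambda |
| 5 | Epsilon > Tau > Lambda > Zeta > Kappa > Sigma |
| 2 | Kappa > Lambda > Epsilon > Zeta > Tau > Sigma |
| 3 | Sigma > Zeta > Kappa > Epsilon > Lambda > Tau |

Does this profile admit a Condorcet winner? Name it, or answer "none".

none

Head-to-head results (13 reviewers):
Kappa vs Sigma: 9 to 4, Kappa.
Kappa vs Tau: Kappa is ranked higher on 1+2+2+3 = 8 ballots, Tau on 5. Kappa wins 8–5.
Kappa vs Zeta: Kappa is ranked higher on 2 ballots, Zeta on 11. Zeta wins 11–2.
Kappa vs Epsilon: Kappa preferred on 2+2+3 = 7 ballots; Kappa wins 7–6.
Kappa vs Lambda: 2+2+3 = 7 for Kappa, 6 for Lambda — Kappa by 7–6.
Sigma vs Tau: 6 to 7, Tau.
Sigma vs Zeta: 3 to 10, Zeta.
Sigma vs Epsilon: Sigma is ranked higher on 1+2+3 = 6 ballots, Epsilon on 7. Epsilon wins 7–6.
Sigma vs Lambda: 1+2+3 = 6 for Sigma, 7 for Lambda — Lambda by 7–6.
Tau vs Zeta: 5 to 8, Zeta.
Tau vs Epsilon: Tau preferred on 2 ballots; Epsilon wins 11–2.
Tau vs Lambda: 2+5 = 7 for Tau, 6 for Lambda — Tau by 7–6.
Zeta vs Epsilon: 6 to 7, Epsilon.
Zeta vs Lambda: 1+2+3 = 6 for Zeta, 7 for Lambda — Lambda by 7–6.
Epsilon vs Lambda: 2+5+3 = 10 for Epsilon, 3 for Lambda — Epsilon by 10–3.
Each project drops at least one matchup (Kappa loses to Zeta; Sigma loses to Kappa; Tau loses to Kappa; Zeta loses to Epsilon; Epsilon loses to Kappa; Lambda loses to Kappa); the cycle Kappa → Epsilon → Zeta → Kappa rules out a Condorcet winner.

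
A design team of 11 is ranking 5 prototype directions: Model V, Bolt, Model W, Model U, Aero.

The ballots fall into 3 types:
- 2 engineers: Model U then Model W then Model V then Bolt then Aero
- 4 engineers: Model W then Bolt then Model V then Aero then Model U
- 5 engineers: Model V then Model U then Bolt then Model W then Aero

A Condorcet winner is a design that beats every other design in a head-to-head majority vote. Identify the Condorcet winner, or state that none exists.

Check each pair by majority over 11 ballots:
Model V vs Bolt: Model V preferred on 2+5 = 7 ballots; Model V wins 7–4.
Model V vs Model W: 5 for Model V, 6 for Model W — Model W by 6–5.
Model V vs Model U: Model V is ranked higher on 4+5 = 9 ballots, Model U on 2. Model V wins 9–2.
Model V vs Aero: 2+4+5 = 11 for Model V, 0 for Aero — Model V by 11–0.
Bolt vs Model W: Bolt preferred on 5 ballots; Model W wins 6–5.
Bolt vs Model U: Bolt preferred on 4 ballots; Model U wins 7–4.
Bolt vs Aero: Bolt preferred on 2+4+5 = 11 ballots; Bolt wins 11–0.
Model W vs Model U: Model W is ranked higher on 4 ballots, Model U on 7. Model U wins 7–4.
Model W vs Aero: 2+4+5 = 11 for Model W, 0 for Aero — Model W by 11–0.
Model U vs Aero: Model U preferred on 2+5 = 7 ballots; Model U wins 7–4.
Each design drops at least one matchup (Model V loses to Model W; Bolt loses to Model V; Model W loses to Model U; Model U loses to Model V; Aero loses to Model V); the cycle Model V → Model U → Model W → Model V rules out a Condorcet winner.

none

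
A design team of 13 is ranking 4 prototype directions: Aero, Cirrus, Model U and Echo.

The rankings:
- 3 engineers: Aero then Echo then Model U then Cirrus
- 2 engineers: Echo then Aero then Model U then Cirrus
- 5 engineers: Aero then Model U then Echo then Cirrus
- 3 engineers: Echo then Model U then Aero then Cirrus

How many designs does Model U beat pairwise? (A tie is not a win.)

Model U against each rival (13 engineers):
Model U vs Aero: Aero wins 10–3.
Model U vs Cirrus: Model U, 13–0.
Model U vs Echo: Model U preferred on 5 ballots; Echo wins 8–5.
Model U beats Cirrus; loses to Aero, Echo — 1 pairwise win.

1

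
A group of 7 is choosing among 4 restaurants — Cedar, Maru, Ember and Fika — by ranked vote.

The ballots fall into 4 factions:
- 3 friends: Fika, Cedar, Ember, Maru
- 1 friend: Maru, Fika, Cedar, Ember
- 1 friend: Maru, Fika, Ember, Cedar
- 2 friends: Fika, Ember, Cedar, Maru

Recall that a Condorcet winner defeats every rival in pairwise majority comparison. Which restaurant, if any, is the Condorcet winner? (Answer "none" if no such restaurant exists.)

Fika

Head-to-head results (7 friends):
Cedar vs Maru: Cedar preferred on 3+2 = 5 ballots; Cedar wins 5–2.
Cedar vs Ember: 4 to 3, Cedar.
Cedar vs Fika: Fika wins 7–0.
Maru vs Ember: 1+1 = 2 for Maru, 5 for Ember — Ember by 5–2.
Maru vs Fika: Maru preferred on 1+1 = 2 ballots; Fika wins 5–2.
Ember vs Fika: Ember preferred on 0 ballots; Fika wins 7–0.
Fika wins every pairwise contest, so Fika is the Condorcet winner.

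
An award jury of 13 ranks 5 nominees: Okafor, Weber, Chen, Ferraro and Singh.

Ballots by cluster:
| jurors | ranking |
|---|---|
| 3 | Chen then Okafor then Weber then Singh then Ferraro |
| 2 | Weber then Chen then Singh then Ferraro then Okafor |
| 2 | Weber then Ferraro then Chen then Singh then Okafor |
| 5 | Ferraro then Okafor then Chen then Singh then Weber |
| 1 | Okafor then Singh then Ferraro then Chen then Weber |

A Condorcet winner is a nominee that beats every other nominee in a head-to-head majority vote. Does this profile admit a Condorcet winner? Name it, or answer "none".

none

Pairwise majorities:
Okafor vs Weber: Okafor, 9–4.
Okafor vs Chen: Chen, 7–6.
Okafor–Ferraro: Ferraro 9–4.
Okafor vs Singh: Okafor, 9–4.
Weber vs Chen: Chen wins 9–4.
Weber–Ferraro: Weber 7–6.
Weber vs Singh: Weber wins 7–6.
Chen–Ferraro: Ferraro 8–5.
Chen–Singh: Chen 12–1.
Ferraro vs Singh: Ferraro, 7–6.
Each nominee drops at least one matchup (Okafor loses to Chen; Weber loses to Okafor; Chen loses to Ferraro; Ferraro loses to Weber; Singh loses to Okafor); the cycle Okafor > Weber > Ferraro > Okafor rules out a Condorcet winner.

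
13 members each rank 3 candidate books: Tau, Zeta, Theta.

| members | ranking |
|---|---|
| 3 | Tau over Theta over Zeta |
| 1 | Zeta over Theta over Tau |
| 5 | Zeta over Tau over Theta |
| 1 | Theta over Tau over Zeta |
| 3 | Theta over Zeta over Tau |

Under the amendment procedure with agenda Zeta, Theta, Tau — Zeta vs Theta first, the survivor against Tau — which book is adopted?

Tau

Round 1: Zeta vs Theta — 6–7, Theta advances.
Round 2: Theta vs Tau — 5–8, Tau advances.
The agenda winner is Tau.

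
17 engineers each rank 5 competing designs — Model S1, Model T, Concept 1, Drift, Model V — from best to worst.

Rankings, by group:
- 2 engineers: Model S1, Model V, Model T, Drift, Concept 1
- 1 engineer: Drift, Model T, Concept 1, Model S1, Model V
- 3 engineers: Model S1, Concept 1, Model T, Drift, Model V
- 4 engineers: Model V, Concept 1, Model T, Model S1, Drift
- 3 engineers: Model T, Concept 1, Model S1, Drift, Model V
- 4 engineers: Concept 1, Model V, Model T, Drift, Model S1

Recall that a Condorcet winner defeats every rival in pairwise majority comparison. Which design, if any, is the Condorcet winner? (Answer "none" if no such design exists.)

Head-to-head results (17 engineers):
Model S1 vs Model T: Model S1 preferred on 2+3 = 5 ballots; Model T wins 12–5.
Model S1 vs Concept 1: Concept 1 wins 12–5.
Model S1 vs Drift: Model S1 preferred on 2+3+4+3 = 12 ballots; Model S1 wins 12–5.
Model S1 vs Model V: 9 to 8, Model S1.
Model T vs Concept 1: Model T is ranked higher on 2+1+3 = 6 ballots, Concept 1 on 11. Concept 1 wins 11–6.
Model T vs Drift: 16 to 1, Model T.
Model T vs Model V: 1+3+3 = 7 for Model T, 10 for Model V — Model V by 10–7.
Concept 1 vs Drift: 3+4+3+4 = 14 for Concept 1, 3 for Drift — Concept 1 by 14–3.
Concept 1 vs Model V: 11 to 6, Concept 1.
Drift vs Model V: Model V, 10–7.
Concept 1 defeats every rival head-to-head and is the Condorcet winner.

Concept 1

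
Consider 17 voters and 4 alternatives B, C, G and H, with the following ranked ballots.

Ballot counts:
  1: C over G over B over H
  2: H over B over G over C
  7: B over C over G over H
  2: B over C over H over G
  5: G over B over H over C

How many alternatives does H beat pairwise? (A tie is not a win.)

H against each rival (17 voters):
H vs B: B wins 15–2.
H vs C: H preferred on 2+5 = 7 ballots; C wins 10–7.
H vs G: G, 13–4.
H beats no one; loses to B, C, G — 0 pairwise wins.

0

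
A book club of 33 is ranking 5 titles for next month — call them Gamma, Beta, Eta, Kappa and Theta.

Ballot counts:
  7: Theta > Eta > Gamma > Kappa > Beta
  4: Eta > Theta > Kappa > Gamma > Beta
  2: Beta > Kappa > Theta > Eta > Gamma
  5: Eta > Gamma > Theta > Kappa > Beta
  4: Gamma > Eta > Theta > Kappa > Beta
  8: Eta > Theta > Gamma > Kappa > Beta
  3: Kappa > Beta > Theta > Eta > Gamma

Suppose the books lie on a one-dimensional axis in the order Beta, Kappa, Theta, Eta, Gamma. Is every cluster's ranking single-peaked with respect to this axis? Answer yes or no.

Axis positions: Beta=1, Kappa=2, Theta=3, Eta=4, Gamma=5.
Cluster 1 (peak Theta at position 3): ranking walks positions 3-4-5-2-1, expanding outward from the peak — single-peaked.
Cluster 2 (peak Eta at position 4): ranking walks positions 4-3-2-5-1, expanding outward from the peak — single-peaked.
Cluster 3 (peak Beta at position 1): ranking walks positions 1-2-3-4-5, expanding outward from the peak — single-peaked.
Cluster 4 (peak Eta at position 4): ranking walks positions 4-5-3-2-1, expanding outward from the peak — single-peaked.
Cluster 5 (peak Gamma at position 5): ranking walks positions 5-4-3-2-1, expanding outward from the peak — single-peaked.
Cluster 6 (peak Eta at position 4): ranking walks positions 4-3-5-2-1, expanding outward from the peak — single-peaked.
Cluster 7 (peak Kappa at position 2): ranking walks positions 2-1-3-4-5, expanding outward from the peak — single-peaked.
Every ranking is single-peaked on this axis.

yes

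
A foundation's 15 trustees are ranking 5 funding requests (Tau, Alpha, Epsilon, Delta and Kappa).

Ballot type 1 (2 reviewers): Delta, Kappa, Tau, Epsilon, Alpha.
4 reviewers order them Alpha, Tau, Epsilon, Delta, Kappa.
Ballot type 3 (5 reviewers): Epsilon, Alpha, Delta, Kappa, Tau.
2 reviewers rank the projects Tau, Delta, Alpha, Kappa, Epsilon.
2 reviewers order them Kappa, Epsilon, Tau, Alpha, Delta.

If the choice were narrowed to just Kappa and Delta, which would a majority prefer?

Delta

Ballots ranking Kappa above Delta: 2.
Ballots ranking Delta above Kappa: 15 − 2 = 13.
Delta wins the head-to-head 13–2.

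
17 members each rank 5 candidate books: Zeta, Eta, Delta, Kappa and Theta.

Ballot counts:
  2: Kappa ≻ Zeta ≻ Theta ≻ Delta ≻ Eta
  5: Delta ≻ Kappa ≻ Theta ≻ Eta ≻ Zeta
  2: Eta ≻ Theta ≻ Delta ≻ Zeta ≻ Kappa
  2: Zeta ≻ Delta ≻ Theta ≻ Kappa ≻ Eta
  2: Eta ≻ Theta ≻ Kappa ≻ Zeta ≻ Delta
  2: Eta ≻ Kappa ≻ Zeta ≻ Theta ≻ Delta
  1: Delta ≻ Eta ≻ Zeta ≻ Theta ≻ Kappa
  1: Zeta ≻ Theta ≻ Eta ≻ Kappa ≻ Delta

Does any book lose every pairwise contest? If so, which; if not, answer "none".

Head-to-head results (17 members):
Zeta vs Eta: Eta, 12–5.
Zeta vs Delta: 2+2+2+2+1 = 9 for Zeta, 8 for Delta — Zeta by 9–8.
Zeta–Kappa: Kappa 11–6.
Zeta vs Theta: Theta wins 9–8.
Eta vs Delta: Eta preferred on 2+2+2+1 = 7 ballots; Delta wins 10–7.
Eta–Kappa: Kappa 9–8.
Eta vs Theta: Theta, 10–7.
Delta vs Kappa: Delta preferred on 5+2+2+1 = 10 ballots; Delta wins 10–7.
Delta vs Theta: 5+2+1 = 8 for Delta, 9 for Theta — Theta by 9–8.
Kappa–Theta: Kappa 9–8.
Each book has at least one pairwise win (Zeta beats Delta; Eta beats Zeta; Delta beats Eta; Kappa beats Zeta; Theta beats Zeta) — no Condorcet loser.

none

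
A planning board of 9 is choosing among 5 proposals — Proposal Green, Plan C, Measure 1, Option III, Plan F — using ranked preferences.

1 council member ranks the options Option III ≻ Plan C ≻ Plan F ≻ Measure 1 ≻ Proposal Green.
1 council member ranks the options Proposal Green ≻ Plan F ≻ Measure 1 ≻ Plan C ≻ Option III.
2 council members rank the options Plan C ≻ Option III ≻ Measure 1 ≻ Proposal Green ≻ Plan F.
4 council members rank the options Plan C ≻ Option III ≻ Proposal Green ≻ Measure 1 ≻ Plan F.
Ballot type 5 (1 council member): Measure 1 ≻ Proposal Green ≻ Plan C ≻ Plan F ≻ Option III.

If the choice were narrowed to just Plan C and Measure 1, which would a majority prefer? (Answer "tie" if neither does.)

Ballots ranking Plan C above Measure 1: 1 + 2 + 4 = 7.
Ballots ranking Measure 1 above Plan C: 9 − 7 = 2.
Plan C wins the head-to-head 7–2.

Plan C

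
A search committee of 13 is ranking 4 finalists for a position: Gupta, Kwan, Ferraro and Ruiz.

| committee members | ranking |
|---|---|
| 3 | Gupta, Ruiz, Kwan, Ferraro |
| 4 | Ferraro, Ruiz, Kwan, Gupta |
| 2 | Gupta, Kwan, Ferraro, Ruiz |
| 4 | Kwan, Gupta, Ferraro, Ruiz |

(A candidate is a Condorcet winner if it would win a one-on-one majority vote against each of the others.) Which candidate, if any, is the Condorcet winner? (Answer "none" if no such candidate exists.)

Head-to-head results (13 committee members):
Gupta vs Kwan: Kwan wins 8–5.
Gupta vs Ferraro: Gupta wins 9–4.
Gupta vs Ruiz: Gupta, 9–4.
Kwan vs Ferraro: Kwan, 9–4.
Kwan–Ruiz: Ruiz 7–6.
Ferraro vs Ruiz: Ferraro, 10–3.
Each candidate drops at least one matchup (Gupta loses to Kwan; Kwan loses to Ruiz; Ferraro loses to Gupta; Ruiz loses to Gupta); the cycle Gupta beats Ruiz beats Kwan beats Gupta rules out a Condorcet winner.

none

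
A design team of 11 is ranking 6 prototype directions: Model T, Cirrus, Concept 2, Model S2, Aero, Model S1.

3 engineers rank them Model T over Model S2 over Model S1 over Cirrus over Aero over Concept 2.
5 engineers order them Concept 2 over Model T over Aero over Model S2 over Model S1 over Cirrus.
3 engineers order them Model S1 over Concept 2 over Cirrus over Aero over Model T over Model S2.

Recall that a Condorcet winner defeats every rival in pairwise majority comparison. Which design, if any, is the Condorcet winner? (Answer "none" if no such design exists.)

Head-to-head results (11 engineers):
Model T vs Cirrus: Model T is ranked higher on 3+5 = 8 ballots, Cirrus on 3. Model T wins 8–3.
Model T vs Concept 2: Model T preferred on 3 ballots; Concept 2 wins 8–3.
Model T vs Model S2: 3+5+3 = 11 for Model T, 0 for Model S2 — Model T by 11–0.
Model T vs Aero: Model T, 8–3.
Model T vs Model S1: Model T wins 8–3.
Cirrus vs Concept 2: Concept 2 wins 8–3.
Cirrus vs Model S2: 3 to 8, Model S2.
Cirrus vs Aero: 6 to 5, Cirrus.
Cirrus vs Model S1: 0 to 11, Model S1.
Concept 2 vs Model S2: Concept 2 preferred on 5+3 = 8 ballots; Concept 2 wins 8–3.
Concept 2 vs Aero: 8 to 3, Concept 2.
Concept 2 vs Model S1: Concept 2 preferred on 5 ballots; Model S1 wins 6–5.
Model S2 vs Aero: Aero, 8–3.
Model S2 vs Model S1: Model S2 wins 8–3.
Aero vs Model S1: Aero is ranked higher on 5 ballots, Model S1 on 6. Model S1 wins 6–5.
No design is unbeaten: Model T loses to Concept 2; Cirrus loses to Model T; Concept 2 loses to Model S1; Model S2 loses to Model T; Aero loses to Model T; Model S1 loses to Model T. In particular Model T → Model S1 → Concept 2 → Model T is a majority cycle — no Condorcet winner exists.

none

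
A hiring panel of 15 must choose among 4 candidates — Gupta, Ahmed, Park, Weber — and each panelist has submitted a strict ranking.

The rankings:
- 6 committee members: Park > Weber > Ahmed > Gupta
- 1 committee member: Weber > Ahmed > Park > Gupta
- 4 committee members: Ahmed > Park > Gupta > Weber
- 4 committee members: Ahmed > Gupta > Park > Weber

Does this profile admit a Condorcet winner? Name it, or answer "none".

Head-to-head results (15 committee members):
Gupta vs Ahmed: 0 for Gupta, 15 for Ahmed — Ahmed by 15–0.
Gupta vs Park: 4 to 11, Park.
Gupta vs Weber: 8 to 7, Gupta.
Ahmed vs Park: 1+4+4 = 9 for Ahmed, 6 for Park — Ahmed by 9–6.
Ahmed vs Weber: 8 to 7, Ahmed.
Park vs Weber: Park, 14–1.
Ahmed beats each of Gupta, Park, Weber — Ahmed is the Condorcet winner.

Ahmed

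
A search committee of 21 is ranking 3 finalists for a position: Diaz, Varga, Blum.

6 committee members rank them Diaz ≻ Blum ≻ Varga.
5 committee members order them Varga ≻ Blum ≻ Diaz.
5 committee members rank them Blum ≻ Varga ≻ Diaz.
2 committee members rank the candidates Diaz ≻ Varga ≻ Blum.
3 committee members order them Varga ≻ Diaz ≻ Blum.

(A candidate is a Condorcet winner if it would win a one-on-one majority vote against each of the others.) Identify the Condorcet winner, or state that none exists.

Pairwise majorities:
Diaz vs Varga: Diaz is ranked higher on 6+2 = 8 ballots, Varga on 13. Varga wins 13–8.
Diaz vs Blum: Diaz wins 11–10.
Varga vs Blum: Varga is ranked higher on 5+2+3 = 10 ballots, Blum on 11. Blum wins 11–10.
Every candidate loses at least once (Diaz loses to Varga; Varga loses to Blum; Blum loses to Diaz). The majority relation contains the cycle Diaz beats Blum beats Varga beats Diaz, so there is no Condorcet winner.

none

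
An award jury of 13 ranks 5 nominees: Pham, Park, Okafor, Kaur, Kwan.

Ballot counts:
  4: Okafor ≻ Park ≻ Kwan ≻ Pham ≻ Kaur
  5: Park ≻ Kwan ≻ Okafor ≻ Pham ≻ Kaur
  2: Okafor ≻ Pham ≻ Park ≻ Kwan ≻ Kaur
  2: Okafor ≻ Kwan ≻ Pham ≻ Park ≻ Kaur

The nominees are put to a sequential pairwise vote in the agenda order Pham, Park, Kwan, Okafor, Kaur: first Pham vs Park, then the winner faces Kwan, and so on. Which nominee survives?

Round 1: Pham vs Park — 4–9, Park advances.
Round 2: Park vs Kwan — 11–2, Park advances.
Round 3: Park vs Okafor — 5–8, Okafor advances.
Round 4: Okafor vs Kaur — 13–0, Okafor advances.
Okafor survives the agenda.

Okafor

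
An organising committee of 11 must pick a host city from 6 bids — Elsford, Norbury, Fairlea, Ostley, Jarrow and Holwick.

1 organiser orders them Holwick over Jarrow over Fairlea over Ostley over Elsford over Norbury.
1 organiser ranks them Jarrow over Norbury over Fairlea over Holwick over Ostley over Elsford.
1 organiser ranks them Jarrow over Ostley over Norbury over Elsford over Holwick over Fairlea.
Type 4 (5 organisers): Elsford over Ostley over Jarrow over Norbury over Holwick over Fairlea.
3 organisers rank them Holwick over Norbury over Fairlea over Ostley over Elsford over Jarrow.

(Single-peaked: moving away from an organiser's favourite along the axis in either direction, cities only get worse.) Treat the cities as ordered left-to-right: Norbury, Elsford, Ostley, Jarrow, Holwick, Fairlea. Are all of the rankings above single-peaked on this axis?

Axis positions: Norbury=1, Elsford=2, Ostley=3, Jarrow=4, Holwick=5, Fairlea=6.
Type 1 (peak Holwick at position 5): ranking walks positions 5-4-6-3-2-1, expanding outward from the peak — single-peaked.
Type 2: ranking walks positions 4-1-6-5-3-2; Norbury is ranked above Ostley even though Ostley lies between Norbury and the peak Jarrow on the axis — preferences dip and rise again. Not single-peaked.
Type 3: ranking walks positions 4-3-1-2-5-6; Norbury is ranked above Elsford even though Elsford lies between Norbury and the peak Jarrow on the axis — preferences dip and rise again. Not single-peaked.
Type 4 (peak Elsford at position 2): ranking walks positions 2-3-4-1-5-6, expanding outward from the peak — single-peaked.
Type 5: ranking walks positions 5-1-6-3-2-4; Norbury is ranked above Jarrow even though Jarrow lies between Norbury and the peak Holwick on the axis — preferences dip and rise again. Not single-peaked.
Type 2 violates single-peakedness, so the profile is not single-peaked on this axis.

no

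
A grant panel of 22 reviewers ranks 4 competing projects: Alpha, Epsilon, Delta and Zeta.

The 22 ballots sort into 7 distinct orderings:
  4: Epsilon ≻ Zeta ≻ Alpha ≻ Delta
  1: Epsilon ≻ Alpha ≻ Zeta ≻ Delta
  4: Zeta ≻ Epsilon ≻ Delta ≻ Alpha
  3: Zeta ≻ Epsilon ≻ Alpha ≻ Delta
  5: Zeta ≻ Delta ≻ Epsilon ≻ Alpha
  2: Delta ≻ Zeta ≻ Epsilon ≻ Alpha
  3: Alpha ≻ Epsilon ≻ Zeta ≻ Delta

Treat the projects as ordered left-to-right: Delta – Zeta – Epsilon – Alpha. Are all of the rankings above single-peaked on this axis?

yes

Axis positions: Delta=1, Zeta=2, Epsilon=3, Alpha=4.
Faction 1 (peak Epsilon at position 3): ranking walks positions 3-2-4-1, expanding outward from the peak — single-peaked.
Faction 2 (peak Epsilon at position 3): ranking walks positions 3-4-2-1, expanding outward from the peak — single-peaked.
Faction 3 (peak Zeta at position 2): ranking walks positions 2-3-1-4, expanding outward from the peak — single-peaked.
Faction 4 (peak Zeta at position 2): ranking walks positions 2-3-4-1, expanding outward from the peak — single-peaked.
Faction 5 (peak Zeta at position 2): ranking walks positions 2-1-3-4, expanding outward from the peak — single-peaked.
Faction 6 (peak Delta at position 1): ranking walks positions 1-2-3-4, expanding outward from the peak — single-peaked.
Faction 7 (peak Alpha at position 4): ranking walks positions 4-3-2-1, expanding outward from the peak — single-peaked.
Every ranking is single-peaked on this axis.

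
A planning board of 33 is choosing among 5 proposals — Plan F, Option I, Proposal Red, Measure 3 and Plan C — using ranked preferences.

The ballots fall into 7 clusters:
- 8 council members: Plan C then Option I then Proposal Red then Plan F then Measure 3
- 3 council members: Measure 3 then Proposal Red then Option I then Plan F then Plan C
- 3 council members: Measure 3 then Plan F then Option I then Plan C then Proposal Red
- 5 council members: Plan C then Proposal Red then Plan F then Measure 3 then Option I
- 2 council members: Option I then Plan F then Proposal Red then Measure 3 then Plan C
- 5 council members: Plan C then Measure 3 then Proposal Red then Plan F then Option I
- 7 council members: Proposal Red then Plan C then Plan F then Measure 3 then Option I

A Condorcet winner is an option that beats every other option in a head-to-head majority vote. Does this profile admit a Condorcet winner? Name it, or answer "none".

Pairwise majorities:
Plan F vs Option I: Plan F wins 20–13.
Plan F vs Proposal Red: Proposal Red wins 28–5.
Plan F vs Measure 3: Plan F wins 22–11.
Plan F vs Plan C: Plan C wins 25–8.
Option I vs Proposal Red: Proposal Red, 20–13.
Option I–Measure 3: Measure 3 23–10.
Option I–Plan C: Plan C 25–8.
Proposal Red vs Measure 3: Proposal Red wins 22–11.
Proposal Red vs Plan C: Plan C, 21–12.
Measure 3–Plan C: Plan C 25–8.
Only Plan C has no losses; Plan C is the Condorcet winner.

Plan C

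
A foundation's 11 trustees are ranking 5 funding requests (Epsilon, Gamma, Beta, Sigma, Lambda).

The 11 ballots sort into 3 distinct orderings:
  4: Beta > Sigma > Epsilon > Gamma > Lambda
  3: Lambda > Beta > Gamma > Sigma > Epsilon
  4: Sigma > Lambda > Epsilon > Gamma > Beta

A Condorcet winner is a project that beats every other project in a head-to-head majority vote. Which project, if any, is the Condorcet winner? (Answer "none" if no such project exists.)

Check each pair by majority over 11 ballots:
Epsilon vs Gamma: Epsilon, 8–3.
Epsilon vs Beta: Beta wins 7–4.
Epsilon–Sigma: Sigma 11–0.
Epsilon vs Lambda: Lambda, 7–4.
Gamma vs Beta: Beta wins 7–4.
Gamma vs Sigma: Sigma wins 8–3.
Gamma vs Lambda: Lambda, 7–4.
Beta vs Sigma: Beta, 7–4.
Beta vs Lambda: Lambda wins 7–4.
Sigma vs Lambda: Sigma wins 8–3.
No project is unbeaten: Epsilon loses to Beta; Gamma loses to Epsilon; Beta loses to Lambda; Sigma loses to Beta; Lambda loses to Sigma. In particular Beta beats Sigma beats Lambda beats Beta is a majority cycle — no Condorcet winner exists.

none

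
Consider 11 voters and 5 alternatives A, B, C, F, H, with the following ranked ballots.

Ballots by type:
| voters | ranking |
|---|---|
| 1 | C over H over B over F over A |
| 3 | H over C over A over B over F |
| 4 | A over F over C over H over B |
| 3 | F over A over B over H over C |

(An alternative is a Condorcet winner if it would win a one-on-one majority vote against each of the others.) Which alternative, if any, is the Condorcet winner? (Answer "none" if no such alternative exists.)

Pairwise majorities:
A vs B: A wins 10–1.
A vs C: A, 7–4.
A vs F: A is ranked higher on 3+4 = 7 ballots, F on 4. A wins 7–4.
A vs H: 7 to 4, A.
B vs C: 3 to 8, C.
B vs F: F wins 7–4.
B–H: H 8–3.
C vs F: F wins 7–4.
C vs H: H wins 6–5.
F vs H: F, 7–4.
A beats each of B, C, F, H — A is the Condorcet winner.

A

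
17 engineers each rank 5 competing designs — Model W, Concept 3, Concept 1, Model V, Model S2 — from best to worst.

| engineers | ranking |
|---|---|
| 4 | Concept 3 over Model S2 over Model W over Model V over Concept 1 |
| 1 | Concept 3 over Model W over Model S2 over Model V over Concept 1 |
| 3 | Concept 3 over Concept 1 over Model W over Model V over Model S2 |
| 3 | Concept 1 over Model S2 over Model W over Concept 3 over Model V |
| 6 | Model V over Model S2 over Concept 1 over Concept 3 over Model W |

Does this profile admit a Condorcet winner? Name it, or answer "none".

Check each pair by majority over 17 ballots:
Model W vs Concept 3: 3 to 14, Concept 3.
Model W vs Concept 1: 5 to 12, Concept 1.
Model W vs Model V: Model W is ranked higher on 4+1+3+3 = 11 ballots, Model V on 6. Model W wins 11–6.
Model W vs Model S2: Model W is ranked higher on 1+3 = 4 ballots, Model S2 on 13. Model S2 wins 13–4.
Concept 3 vs Concept 1: Concept 3 preferred on 4+1+3 = 8 ballots; Concept 1 wins 9–8.
Concept 3 vs Model V: Concept 3 is ranked higher on 4+1+3+3 = 11 ballots, Model V on 6. Concept 3 wins 11–6.
Concept 3 vs Model S2: 8 to 9, Model S2.
Concept 1 vs Model V: 6 to 11, Model V.
Concept 1 vs Model S2: Concept 1 preferred on 3+3 = 6 ballots; Model S2 wins 11–6.
Model V vs Model S2: 9 to 8, Model V.
Each design drops at least one matchup (Model W loses to Concept 3; Concept 3 loses to Concept 1; Concept 1 loses to Model V; Model V loses to Model W; Model S2 loses to Model V); the cycle Model W > Model V > Concept 1 > Model W rules out a Condorcet winner.

none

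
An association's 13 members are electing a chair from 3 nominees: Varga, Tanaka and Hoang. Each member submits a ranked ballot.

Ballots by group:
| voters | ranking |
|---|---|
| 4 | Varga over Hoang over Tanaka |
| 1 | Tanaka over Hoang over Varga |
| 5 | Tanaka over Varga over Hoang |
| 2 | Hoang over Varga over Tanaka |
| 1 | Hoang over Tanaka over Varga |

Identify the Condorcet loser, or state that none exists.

none

Pairwise majorities:
Varga vs Tanaka: Varga preferred on 4+2 = 6 ballots; Tanaka wins 7–6.
Varga–Hoang: Varga 9–4.
Tanaka vs Hoang: Hoang wins 7–6.
Every candidate wins at least one matchup (Varga beats Hoang; Tanaka beats Varga; Hoang beats Tanaka), so there is no Condorcet loser.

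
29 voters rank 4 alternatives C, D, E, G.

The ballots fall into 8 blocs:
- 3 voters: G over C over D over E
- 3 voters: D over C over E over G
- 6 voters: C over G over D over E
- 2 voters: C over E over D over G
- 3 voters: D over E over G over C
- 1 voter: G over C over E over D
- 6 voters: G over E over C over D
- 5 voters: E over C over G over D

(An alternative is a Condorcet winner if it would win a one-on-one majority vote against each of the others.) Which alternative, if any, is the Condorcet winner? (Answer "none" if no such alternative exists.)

Head-to-head results (29 voters):
C vs D: C is ranked higher on 3+6+2+1+6+5 = 23 ballots, D on 6. C wins 23–6.
C vs E: 15 to 14, C.
C–G: C 16–13.
D–E: D 15–14.
D vs G: 8 to 21, G.
E–G: G 16–13.
Only C has no losses; C is the Condorcet winner.

C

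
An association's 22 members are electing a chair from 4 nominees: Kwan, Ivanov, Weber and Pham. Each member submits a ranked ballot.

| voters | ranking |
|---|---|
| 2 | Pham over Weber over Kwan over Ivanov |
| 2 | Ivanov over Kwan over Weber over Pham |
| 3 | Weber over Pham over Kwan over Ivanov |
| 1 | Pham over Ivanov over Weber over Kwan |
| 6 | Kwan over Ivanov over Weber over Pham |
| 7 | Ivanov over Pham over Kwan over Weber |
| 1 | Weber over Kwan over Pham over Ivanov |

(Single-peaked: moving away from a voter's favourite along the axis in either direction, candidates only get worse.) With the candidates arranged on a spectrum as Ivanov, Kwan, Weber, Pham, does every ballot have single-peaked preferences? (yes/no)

Axis positions: Ivanov=1, Kwan=2, Weber=3, Pham=4.
Type 1 (peak Pham at position 4): ranking walks positions 4-3-2-1, expanding outward from the peak — single-peaked.
Type 2 (peak Ivanov at position 1): ranking walks positions 1-2-3-4, expanding outward from the peak — single-peaked.
Type 3 (peak Weber at position 3): ranking walks positions 3-4-2-1, expanding outward from the peak — single-peaked.
Type 4: ranking walks positions 4-1-3-2; Ivanov is ranked above Weber even though Weber lies between Ivanov and the peak Pham on the axis — preferences dip and rise again. Not single-peaked.
Type 5 (peak Kwan at position 2): ranking walks positions 2-1-3-4, expanding outward from the peak — single-peaked.
Type 6: ranking walks positions 1-4-2-3; Pham is ranked above Kwan even though Kwan lies between Pham and the peak Ivanov on the axis — preferences dip and rise again. Not single-peaked.
Type 7 (peak Weber at position 3): ranking walks positions 3-2-4-1, expanding outward from the peak — single-peaked.
Type 4 violates single-peakedness, so the profile is not single-peaked on this axis.

no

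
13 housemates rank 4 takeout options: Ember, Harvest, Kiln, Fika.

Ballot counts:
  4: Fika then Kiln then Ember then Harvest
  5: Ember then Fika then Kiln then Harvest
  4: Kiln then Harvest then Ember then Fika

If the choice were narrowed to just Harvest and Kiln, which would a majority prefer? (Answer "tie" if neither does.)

Kiln

No ballot ranks Harvest above Kiln: 0.
Ballots ranking Kiln above Harvest: 13 − 0 = 13.
Kiln wins the head-to-head 13–0.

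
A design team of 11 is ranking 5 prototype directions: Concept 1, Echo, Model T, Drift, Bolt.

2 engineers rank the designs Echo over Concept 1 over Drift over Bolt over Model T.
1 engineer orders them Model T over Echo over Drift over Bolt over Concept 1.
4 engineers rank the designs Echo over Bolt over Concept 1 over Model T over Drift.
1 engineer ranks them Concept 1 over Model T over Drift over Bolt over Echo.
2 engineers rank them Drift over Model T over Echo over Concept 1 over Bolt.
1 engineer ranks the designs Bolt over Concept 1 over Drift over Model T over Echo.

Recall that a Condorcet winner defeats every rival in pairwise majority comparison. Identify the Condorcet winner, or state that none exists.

Echo

Pairwise majorities:
Concept 1–Echo: Echo 9–2.
Concept 1–Model T: Concept 1 8–3.
Concept 1 vs Drift: Concept 1, 8–3.
Concept 1 vs Bolt: Bolt wins 6–5.
Echo vs Model T: Echo, 6–5.
Echo vs Drift: Echo, 7–4.
Echo vs Bolt: Echo, 9–2.
Model T vs Drift: Model T, 6–5.
Model T–Bolt: Bolt 7–4.
Drift vs Bolt: Drift wins 6–5.
Echo wins every pairwise contest, so Echo is the Condorcet winner.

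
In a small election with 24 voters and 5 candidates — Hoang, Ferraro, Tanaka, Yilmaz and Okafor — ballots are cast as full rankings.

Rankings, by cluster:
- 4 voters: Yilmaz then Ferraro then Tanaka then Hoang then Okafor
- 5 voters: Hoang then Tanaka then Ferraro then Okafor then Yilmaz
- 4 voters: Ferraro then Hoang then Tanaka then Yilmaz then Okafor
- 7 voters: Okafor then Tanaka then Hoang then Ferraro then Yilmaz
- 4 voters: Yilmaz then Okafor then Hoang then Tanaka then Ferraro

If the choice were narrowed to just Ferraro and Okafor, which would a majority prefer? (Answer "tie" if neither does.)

Ferraro

Ballots ranking Ferraro above Okafor: 4 + 5 + 4 = 13.
Ballots ranking Okafor above Ferraro: 24 − 13 = 11.
Ferraro wins the head-to-head 13–11.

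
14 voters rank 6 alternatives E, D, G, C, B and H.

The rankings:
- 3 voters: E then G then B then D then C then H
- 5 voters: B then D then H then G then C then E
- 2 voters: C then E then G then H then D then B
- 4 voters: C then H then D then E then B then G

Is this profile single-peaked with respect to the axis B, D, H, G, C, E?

no

Axis positions: B=1, D=2, H=3, G=4, C=5, E=6.
Cluster 1: ranking walks positions 6-4-1-2-5-3; G is ranked above C even though C lies between G and the peak E on the axis — preferences dip and rise again. Not single-peaked.
Cluster 2 (peak B at position 1): ranking walks positions 1-2-3-4-5-6, expanding outward from the peak — single-peaked.
Cluster 3 (peak C at position 5): ranking walks positions 5-6-4-3-2-1, expanding outward from the peak — single-peaked.
Cluster 4: ranking walks positions 5-3-2-6-1-4; H is ranked above G even though G lies between H and the peak C on the axis — preferences dip and rise again. Not single-peaked.
Cluster 1 violates single-peakedness, so the profile is not single-peaked on this axis.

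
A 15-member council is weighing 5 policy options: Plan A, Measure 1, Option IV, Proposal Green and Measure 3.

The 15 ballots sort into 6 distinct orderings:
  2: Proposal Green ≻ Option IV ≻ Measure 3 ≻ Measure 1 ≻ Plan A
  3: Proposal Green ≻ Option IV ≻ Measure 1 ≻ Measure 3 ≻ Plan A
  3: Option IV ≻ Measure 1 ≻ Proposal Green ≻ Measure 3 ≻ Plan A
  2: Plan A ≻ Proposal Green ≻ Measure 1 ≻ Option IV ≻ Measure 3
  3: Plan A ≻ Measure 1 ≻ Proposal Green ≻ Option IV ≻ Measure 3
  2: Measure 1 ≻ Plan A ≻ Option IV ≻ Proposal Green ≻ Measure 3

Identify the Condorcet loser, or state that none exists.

Plan A

Pairwise majorities:
Plan A vs Measure 1: 2+3 = 5 for Plan A, 10 for Measure 1 — Measure 1 by 10–5.
Plan A vs Option IV: 2+3+2 = 7 for Plan A, 8 for Option IV — Option IV by 8–7.
Plan A vs Proposal Green: 2+3+2 = 7 for Plan A, 8 for Proposal Green — Proposal Green by 8–7.
Plan A vs Measure 3: Measure 3 wins 8–7.
Measure 1–Option IV: Option IV 8–7.
Measure 1–Proposal Green: Measure 1 8–7.
Measure 1 vs Measure 3: Measure 1 wins 13–2.
Option IV vs Proposal Green: Option IV is ranked higher on 3+2 = 5 ballots, Proposal Green on 10. Proposal Green wins 10–5.
Option IV vs Measure 3: Option IV, 15–0.
Proposal Green vs Measure 3: 2+3+3+2+3+2 = 15 for Proposal Green, 0 for Measure 3 — Proposal Green by 15–0.
Only Plan A has no wins; Plan A is the Condorcet loser.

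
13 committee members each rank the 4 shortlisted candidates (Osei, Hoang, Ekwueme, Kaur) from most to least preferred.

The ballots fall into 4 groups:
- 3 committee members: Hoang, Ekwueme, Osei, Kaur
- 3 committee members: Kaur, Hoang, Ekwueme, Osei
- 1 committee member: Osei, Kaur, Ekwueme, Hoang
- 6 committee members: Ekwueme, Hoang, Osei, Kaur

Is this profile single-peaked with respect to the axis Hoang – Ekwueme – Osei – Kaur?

Axis positions: Hoang=1, Ekwueme=2, Osei=3, Kaur=4.
Group 1 (peak Hoang at position 1): ranking walks positions 1-2-3-4, expanding outward from the peak — single-peaked.
Group 2: ranking walks positions 4-1-2-3; Hoang is ranked above Osei even though Osei lies between Hoang and the peak Kaur on the axis — preferences dip and rise again. Not single-peaked.
Group 3 (peak Osei at position 3): ranking walks positions 3-4-2-1, expanding outward from the peak — single-peaked.
Group 4 (peak Ekwueme at position 2): ranking walks positions 2-1-3-4, expanding outward from the peak — single-peaked.
Group 2 violates single-peakedness, so the profile is not single-peaked on this axis.

no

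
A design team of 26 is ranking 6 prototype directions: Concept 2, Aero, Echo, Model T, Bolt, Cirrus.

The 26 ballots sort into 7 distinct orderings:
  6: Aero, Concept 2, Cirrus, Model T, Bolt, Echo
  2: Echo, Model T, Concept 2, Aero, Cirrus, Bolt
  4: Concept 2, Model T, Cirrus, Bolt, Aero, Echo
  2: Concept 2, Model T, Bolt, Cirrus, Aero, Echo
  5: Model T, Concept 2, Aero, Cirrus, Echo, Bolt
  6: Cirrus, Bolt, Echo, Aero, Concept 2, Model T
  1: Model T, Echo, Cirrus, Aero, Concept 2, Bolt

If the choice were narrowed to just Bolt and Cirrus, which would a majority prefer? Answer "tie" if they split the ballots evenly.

Cirrus

Ballots ranking Bolt above Cirrus: 2.
Ballots ranking Cirrus above Bolt: 26 − 2 = 24.
Cirrus wins the head-to-head 24–2.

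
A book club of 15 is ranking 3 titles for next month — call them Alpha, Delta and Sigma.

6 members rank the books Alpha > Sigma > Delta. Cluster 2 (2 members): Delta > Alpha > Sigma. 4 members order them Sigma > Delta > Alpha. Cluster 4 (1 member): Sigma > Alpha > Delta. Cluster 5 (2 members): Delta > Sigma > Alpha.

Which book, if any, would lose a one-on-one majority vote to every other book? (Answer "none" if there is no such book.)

Head-to-head results (15 members):
Alpha vs Delta: 6+1 = 7 for Alpha, 8 for Delta — Delta by 8–7.
Alpha–Sigma: Alpha 8–7.
Delta vs Sigma: 4 to 11, Sigma.
Every book wins at least one matchup (Alpha beats Sigma; Delta beats Alpha; Sigma beats Delta), so there is no Condorcet loser.

none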